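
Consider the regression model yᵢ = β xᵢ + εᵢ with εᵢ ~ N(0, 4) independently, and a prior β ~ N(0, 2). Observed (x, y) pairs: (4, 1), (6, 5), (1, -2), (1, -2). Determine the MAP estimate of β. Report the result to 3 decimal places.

log p(β | y) = −Σ(yᵢ − βxᵢ)²/(2·4) − β²/(2·2) + const.
Setting the derivative to zero: Σxᵢ(yᵢ − βxᵢ)/4 − β/2 = 0, so β = Σxᵢyᵢ / (Σxᵢ² + σ²/τ²).
Σxᵢyᵢ = 4·1 + 6·5 + 1·(-2) + 1·(-2) = 30; Σxᵢ² = 54; σ²/τ² = 2.
β̂_MAP = 30 / (54 + 2) = 30/56 ≈ 0.536.

β̂_MAP = 0.536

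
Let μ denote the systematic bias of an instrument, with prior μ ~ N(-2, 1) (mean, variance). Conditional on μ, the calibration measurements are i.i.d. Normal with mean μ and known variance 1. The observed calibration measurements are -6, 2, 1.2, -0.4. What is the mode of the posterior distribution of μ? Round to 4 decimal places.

n = 4; x̄ = ((-6) + 2 + 1.2 + (-0.4))/4 = -3.2/4 = -0.8.
For a Normal prior and Normal likelihood with known variance, the posterior is Normal; its mode equals its mean, the precision-weighted average.
Prior precision 1/σ₀² = 1/1 = 1; data precision n/σ² = 4/1 = 4.
μ̂ = (1·(-2) + 4·(-0.8)) / (1 + 4) = (-5.2)/5 = -1.0400.

μ̂_MAP = -1.0400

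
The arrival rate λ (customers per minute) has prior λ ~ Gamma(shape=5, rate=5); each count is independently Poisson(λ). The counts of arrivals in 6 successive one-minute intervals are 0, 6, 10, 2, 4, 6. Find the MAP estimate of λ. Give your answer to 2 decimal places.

λ̂_MAP = 2.91

Σxᵢ = 0+6+10+2+4+6 = 28, with n = 6.
Posterior ∝ λ^4e^(−5λ) · λ^28e^(−6λ) = λ^32e^(−11λ), i.e. Gamma(shape=33, rate=11).
The mode of a Gamma(a, b) with a ≥ 1 (shape–rate) is (a−1)/b = 32/11 ≈ 2.91.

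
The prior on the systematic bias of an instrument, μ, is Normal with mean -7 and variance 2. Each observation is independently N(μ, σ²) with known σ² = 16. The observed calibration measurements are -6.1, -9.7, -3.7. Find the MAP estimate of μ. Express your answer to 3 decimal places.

n = 3; x̄ = ((-6.1) + (-9.7) + (-3.7))/3 = -19.5/3 = -6.5.
For a Normal prior and Normal likelihood with known variance, the posterior is Normal; its mode equals its mean, the precision-weighted average.
Prior precision 1/σ₀² = 1/2 = 0.5; data precision n/σ² = 3/16 = 0.1875.
μ̂ = (0.5·(-7) + 0.1875·(-6.5)) / (0.5 + 0.1875) = (-4.71875)/0.6875 = -151/22 ≈ -6.864.

μ̂_MAP = -6.864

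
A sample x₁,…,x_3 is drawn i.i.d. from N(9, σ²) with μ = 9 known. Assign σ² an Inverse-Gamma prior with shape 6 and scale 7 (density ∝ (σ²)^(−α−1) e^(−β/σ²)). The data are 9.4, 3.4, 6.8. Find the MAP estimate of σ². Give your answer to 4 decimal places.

σ̂²_MAP = 2.9624

Sum of squared deviations about the known mean: SS = (9.4−9)² + (3.4−9)² + (6.8−9)² = 36.36.
The Normal likelihood contributes (σ²)^(−n/2) exp(−SS/(2σ²)), so the posterior is Inverse-Gamma(α + n/2, β + SS/2) = Inverse-Gamma(7.5, 25.18).
The mode of Inverse-Gamma(a, b) is b/(a+1) = 25.18/8.5 ≈ 2.9624.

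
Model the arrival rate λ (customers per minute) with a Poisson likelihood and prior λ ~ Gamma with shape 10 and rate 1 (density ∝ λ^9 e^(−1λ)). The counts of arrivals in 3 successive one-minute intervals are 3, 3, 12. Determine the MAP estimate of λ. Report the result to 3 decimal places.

Σxᵢ = 3+3+12 = 18, with n = 3.
Posterior ∝ λ^9e^(−1λ) · λ^18e^(−3λ) = λ^27e^(−4λ), i.e. Gamma(shape=28, rate=4).
The mode of a Gamma(a, b) with a ≥ 1 (shape–rate) is (a−1)/b = 27/4 ≈ 6.750.

λ̂_MAP = 6.750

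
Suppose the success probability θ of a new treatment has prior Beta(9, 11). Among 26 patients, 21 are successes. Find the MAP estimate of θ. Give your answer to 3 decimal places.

Prior: Beta(9, 11).
Data: 21 successes in 26 trials. The binomial likelihood contributes θ^21(1−θ)^5, so the posterior is Beta(9+21, 11+5) = Beta(30, 16).
For Beta(a, b) with a, b > 1 the mode is (a−1)/(a+b−2) = 29/44 ≈ 0.659.

θ̂_MAP = 0.659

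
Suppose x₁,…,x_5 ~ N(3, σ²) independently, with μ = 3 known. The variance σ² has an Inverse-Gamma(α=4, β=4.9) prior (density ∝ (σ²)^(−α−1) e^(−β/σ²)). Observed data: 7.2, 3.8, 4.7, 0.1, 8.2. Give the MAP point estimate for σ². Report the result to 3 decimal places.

σ̂²_MAP = 4.428

Sum of squared deviations about the known mean: SS = (7.2−3)² + (3.8−3)² + (4.7−3)² + (0.1−3)² + (8.2−3)² = 56.62.
The Normal likelihood contributes (σ²)^(−n/2) exp(−SS/(2σ²)), so the posterior is Inverse-Gamma(α + n/2, β + SS/2) = Inverse-Gamma(6.5, 33.21).
The mode of Inverse-Gamma(a, b) is b/(a+1) = 33.21/7.5 ≈ 4.428.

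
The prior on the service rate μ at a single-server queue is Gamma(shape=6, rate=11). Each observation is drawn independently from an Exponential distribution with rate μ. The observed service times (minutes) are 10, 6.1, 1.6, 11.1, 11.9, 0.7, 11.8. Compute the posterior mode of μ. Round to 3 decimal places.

The Exponential(rate=μ) likelihood is ∝ μ^n e^(−μΣtᵢ). Here n = 7 and Σtᵢ = 10 + 6.1 + 1.6 + 11.1 + 11.9 + 0.7 + 11.8 = 53.2.
Posterior ∝ μ^5e^(−11μ) · μ^7e^(−53.2μ) = μ^12e^(−64.2μ), i.e. Gamma(13, 64.2).
Mode = (a−1)/b = 12/64.2 ≈ 0.187.

μ̂_MAP = 0.187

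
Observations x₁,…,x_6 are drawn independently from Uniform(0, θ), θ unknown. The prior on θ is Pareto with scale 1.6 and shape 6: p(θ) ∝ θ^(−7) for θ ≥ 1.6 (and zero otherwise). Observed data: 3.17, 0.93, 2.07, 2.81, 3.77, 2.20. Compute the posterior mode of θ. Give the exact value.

θ̂_MAP = 3.77

The Uniform(0, θ) likelihood is θ^(−n) for θ ≥ max(xᵢ), zero otherwise. Here max(xᵢ) = 3.77.
Posterior ∝ θ^(−7) · θ^(−6) = θ^(−13) on θ ≥ max(1.6, 3.77) = 3.77.
This density is strictly decreasing in θ, so the posterior mode lies at the lower boundary of the support.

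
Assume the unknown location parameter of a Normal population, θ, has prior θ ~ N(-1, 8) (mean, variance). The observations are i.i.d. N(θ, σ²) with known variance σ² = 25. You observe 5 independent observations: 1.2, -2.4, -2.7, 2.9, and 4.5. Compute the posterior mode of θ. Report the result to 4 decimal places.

n = 5; x̄ = (1.2 + (-2.4) + (-2.7) + 2.9 + 4.5)/5 = 3.5/5 = 0.7.
For a Normal prior and Normal likelihood with known variance, the posterior is Normal; its mode equals its mean, the precision-weighted average.
Prior precision 1/σ₀² = 1/8 = 0.125; data precision n/σ² = 5/25 = 0.2.
θ̂ = (0.125·(-1) + 0.2·0.7) / (0.125 + 0.2) = 0.015/0.325 = 3/65 ≈ 0.0462.

θ̂_MAP = 0.0462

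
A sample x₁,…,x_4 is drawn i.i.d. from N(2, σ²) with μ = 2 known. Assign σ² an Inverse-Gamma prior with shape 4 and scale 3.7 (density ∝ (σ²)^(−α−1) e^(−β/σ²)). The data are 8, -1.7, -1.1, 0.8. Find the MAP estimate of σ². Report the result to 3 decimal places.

Sum of squared deviations about the known mean: SS = (8−2)² + (-1.7−2)² + (-1.1−2)² + (0.8−2)² = 60.74.
The Normal likelihood contributes (σ²)^(−n/2) exp(−SS/(2σ²)), so the posterior is Inverse-Gamma(α + n/2, β + SS/2) = Inverse-Gamma(6, 34.07).
The mode of Inverse-Gamma(a, b) is b/(a+1) = 34.07/7 ≈ 4.867.

σ̂²_MAP = 4.867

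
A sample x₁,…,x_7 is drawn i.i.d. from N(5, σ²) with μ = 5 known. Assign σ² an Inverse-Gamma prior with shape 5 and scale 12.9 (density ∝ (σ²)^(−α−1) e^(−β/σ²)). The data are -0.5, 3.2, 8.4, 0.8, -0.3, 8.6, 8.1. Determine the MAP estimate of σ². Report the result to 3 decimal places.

σ̂²_MAP = 7.324

Sum of squared deviations about the known mean: SS = (-0.5−5)² + (3.2−5)² + (8.4−5)² + (0.8−5)² + (-0.3−5)² + (8.6−5)² + (8.1−5)² = 113.35.
The Normal likelihood contributes (σ²)^(−n/2) exp(−SS/(2σ²)), so the posterior is Inverse-Gamma(α + n/2, β + SS/2) = Inverse-Gamma(8.5, 69.575).
The mode of Inverse-Gamma(a, b) is b/(a+1) = 69.575/9.5 ≈ 7.324.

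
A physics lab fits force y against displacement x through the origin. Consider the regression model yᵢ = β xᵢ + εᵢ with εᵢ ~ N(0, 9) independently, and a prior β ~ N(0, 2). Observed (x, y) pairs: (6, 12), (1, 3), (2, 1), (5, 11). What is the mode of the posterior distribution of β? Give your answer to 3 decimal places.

β̂_MAP = 1.872

log p(β | y) = −Σ(yᵢ − βxᵢ)²/(2·9) − β²/(2·2) + const.
Setting the derivative to zero: Σxᵢ(yᵢ − βxᵢ)/9 − β/2 = 0, so β = Σxᵢyᵢ / (Σxᵢ² + σ²/τ²).
Σxᵢyᵢ = 6·12 + 1·3 + 2·1 + 5·11 = 132; Σxᵢ² = 66; σ²/τ² = 4.5.
β̂_MAP = 132 / (66 + 4.5) = 132/70.5 ≈ 1.872.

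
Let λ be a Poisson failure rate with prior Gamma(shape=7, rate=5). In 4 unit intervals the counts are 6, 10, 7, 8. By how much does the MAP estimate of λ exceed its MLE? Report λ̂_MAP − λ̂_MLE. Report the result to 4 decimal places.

Σxᵢ = 31. Posterior is Gamma(38, 9); MAP = (38−1)/9 = 37/9 ≈ 4.11111.
MLE = x̄ = 31/4 ≈ 7.75000.
Difference = 37/9 − 31/4 = -131/36 ≈ -3.6389.

MAP − MLE = -3.6389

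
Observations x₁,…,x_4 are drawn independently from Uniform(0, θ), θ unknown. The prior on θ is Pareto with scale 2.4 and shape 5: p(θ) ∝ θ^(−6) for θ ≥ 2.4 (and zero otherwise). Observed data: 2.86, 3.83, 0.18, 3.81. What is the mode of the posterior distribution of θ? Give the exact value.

The Uniform(0, θ) likelihood is θ^(−n) for θ ≥ max(xᵢ), zero otherwise. Here max(xᵢ) = 3.83.
Posterior ∝ θ^(−6) · θ^(−4) = θ^(−10) on θ ≥ max(2.4, 3.83) = 3.83.
This density is strictly decreasing in θ, so the posterior mode lies at the lower boundary of the support.

θ̂_MAP = 3.83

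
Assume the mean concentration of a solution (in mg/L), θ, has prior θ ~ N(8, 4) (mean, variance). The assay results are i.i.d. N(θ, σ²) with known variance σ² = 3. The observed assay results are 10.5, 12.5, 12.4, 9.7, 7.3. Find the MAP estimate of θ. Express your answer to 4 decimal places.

n = 5; x̄ = (10.5 + 12.5 + 12.4 + 9.7 + 7.3)/5 = 52.4/5 = 10.48.
For a Normal prior and Normal likelihood with known variance, the posterior is Normal; its mode equals its mean, the precision-weighted average.
Prior precision 1/σ₀² = 1/4 = 0.25; data precision n/σ² = 5/3.
θ̂ = (0.25·8 + (5/3)·10.48) / (0.25 + 5/3) = (292/15)/(23/12) = 1168/115 ≈ 10.1565.

θ̂_MAP = 10.1565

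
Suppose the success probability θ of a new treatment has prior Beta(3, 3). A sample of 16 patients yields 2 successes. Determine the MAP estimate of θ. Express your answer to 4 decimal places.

θ̂_MAP = 0.2000

Prior: Beta(3, 3).
Data: 2 successes in 16 trials. The binomial likelihood contributes θ^2(1−θ)^14, so the posterior is Beta(3+2, 3+14) = Beta(5, 17).
For Beta(a, b) with a, b > 1 the mode is (a−1)/(a+b−2) = 4/20 ≈ 0.2000.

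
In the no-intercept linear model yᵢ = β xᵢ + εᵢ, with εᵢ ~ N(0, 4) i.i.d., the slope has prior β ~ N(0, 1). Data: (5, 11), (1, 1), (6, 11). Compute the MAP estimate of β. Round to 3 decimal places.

β̂_MAP = 1.848

log p(β | y) = −Σ(yᵢ − βxᵢ)²/(2·4) − β²/(2·1) + const.
Setting the derivative to zero: Σxᵢ(yᵢ − βxᵢ)/4 − β/1 = 0, so β = Σxᵢyᵢ / (Σxᵢ² + σ²/τ²).
Σxᵢyᵢ = 5·11 + 1·1 + 6·11 = 122; Σxᵢ² = 62; σ²/τ² = 4.
β̂_MAP = 122 / (62 + 4) = 122/66 ≈ 1.848.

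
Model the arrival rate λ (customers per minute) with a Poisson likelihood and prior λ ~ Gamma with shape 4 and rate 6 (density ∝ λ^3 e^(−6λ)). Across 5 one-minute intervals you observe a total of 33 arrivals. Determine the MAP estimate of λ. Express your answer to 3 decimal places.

λ̂_MAP = 3.273

Σxᵢ = 33, n = 5.
Posterior ∝ λ^3e^(−6λ) · λ^33e^(−5λ) = λ^36e^(−11λ), i.e. Gamma(shape=37, rate=11).
The mode of a Gamma(a, b) with a ≥ 1 (shape–rate) is (a−1)/b = 36/11 ≈ 3.273.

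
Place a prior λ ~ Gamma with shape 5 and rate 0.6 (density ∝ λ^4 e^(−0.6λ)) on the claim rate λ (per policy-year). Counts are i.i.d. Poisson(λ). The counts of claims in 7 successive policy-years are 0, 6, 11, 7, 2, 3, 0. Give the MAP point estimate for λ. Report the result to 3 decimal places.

λ̂_MAP = 4.342

Σxᵢ = 0+6+11+7+2+3+0 = 29, with n = 7.
Posterior ∝ λ^4e^(−0.6λ) · λ^29e^(−7λ) = λ^33e^(−7.6λ), i.e. Gamma(shape=34, rate=7.6).
The mode of a Gamma(a, b) with a ≥ 1 (shape–rate) is (a−1)/b = 33/7.6 ≈ 4.342.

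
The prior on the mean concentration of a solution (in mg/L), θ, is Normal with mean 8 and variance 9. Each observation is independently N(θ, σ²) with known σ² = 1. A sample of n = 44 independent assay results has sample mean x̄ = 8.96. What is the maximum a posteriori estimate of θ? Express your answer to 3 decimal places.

n = 44, x̄ = 8.96.
For a Normal prior and Normal likelihood with known variance, the posterior is Normal; its mode equals its mean, the precision-weighted average.
Prior precision 1/σ₀² = 1/9; data precision n/σ² = 44/1 = 44.
θ̂ = ((1/9)·8 + 44·8.96) / (1/9 + 44) = (88904/225)/(397/9) = 88904/9925 ≈ 8.958.

θ̂_MAP = 8.958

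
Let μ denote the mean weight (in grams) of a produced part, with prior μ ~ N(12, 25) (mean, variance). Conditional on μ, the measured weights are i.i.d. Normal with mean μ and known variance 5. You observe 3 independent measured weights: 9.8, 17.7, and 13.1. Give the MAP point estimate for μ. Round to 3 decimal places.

n = 3; x̄ = (9.8 + 17.7 + 13.1)/3 = 40.6/3 = 203/15 ≈ 13.5333.
For a Normal prior and Normal likelihood with known variance, the posterior is Normal; its mode equals its mean, the precision-weighted average.
Prior precision 1/σ₀² = 1/25 = 0.04; data precision n/σ² = 3/5 = 0.6.
μ̂ = (0.04·12 + 0.6·(203/15)) / (0.04 + 0.6) = 8.6/0.64 = 13.4375 ≈ 13.438.

μ̂_MAP = 13.438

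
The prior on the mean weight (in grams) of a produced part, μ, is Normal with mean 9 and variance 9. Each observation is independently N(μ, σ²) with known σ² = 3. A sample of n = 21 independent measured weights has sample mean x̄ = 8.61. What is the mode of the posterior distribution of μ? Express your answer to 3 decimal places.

n = 21, x̄ = 8.61.
For a Normal prior and Normal likelihood with known variance, the posterior is Normal; its mode equals its mean, the precision-weighted average.
Prior precision 1/σ₀² = 1/9; data precision n/σ² = 21/3 = 7.
μ̂ = ((1/9)·9 + 7·8.61) / (1/9 + 7) = 61.27/(64/9) = 8.61609375 ≈ 8.616.

μ̂_MAP = 8.616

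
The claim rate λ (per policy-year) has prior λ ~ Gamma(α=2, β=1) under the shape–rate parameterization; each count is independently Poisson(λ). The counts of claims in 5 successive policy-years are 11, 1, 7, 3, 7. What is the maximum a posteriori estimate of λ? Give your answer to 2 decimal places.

Σxᵢ = 11+1+7+3+7 = 29, with n = 5.
Posterior ∝ λe^(−1λ) · λ^29e^(−5λ) = λ^30e^(−6λ), i.e. Gamma(shape=31, rate=6).
The mode of a Gamma(a, b) with a ≥ 1 (shape–rate) is (a−1)/b = 30/6 ≈ 5.00.

λ̂_MAP = 5.00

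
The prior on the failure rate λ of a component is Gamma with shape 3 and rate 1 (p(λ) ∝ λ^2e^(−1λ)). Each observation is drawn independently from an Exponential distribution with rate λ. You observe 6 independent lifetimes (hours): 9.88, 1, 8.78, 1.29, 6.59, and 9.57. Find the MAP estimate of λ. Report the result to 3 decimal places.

λ̂_MAP = 0.210

The Exponential(rate=λ) likelihood is ∝ λ^n e^(−λΣtᵢ). Here n = 6 and Σtᵢ = 9.88 + 1 + 8.78 + 1.29 + 6.59 + 9.57 = 37.11.
Posterior ∝ λ^2e^(−1λ) · λ^6e^(−37.11λ) = λ^8e^(−38.11λ), i.e. Gamma(9, 38.11).
Mode = (a−1)/b = 8/38.11 ≈ 0.210.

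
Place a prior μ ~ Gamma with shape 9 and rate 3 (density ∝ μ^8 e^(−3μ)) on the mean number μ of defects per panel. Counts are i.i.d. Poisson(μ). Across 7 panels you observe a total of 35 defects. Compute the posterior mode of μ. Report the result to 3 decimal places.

Σxᵢ = 35, n = 7.
Posterior ∝ μ^8e^(−3μ) · μ^35e^(−7μ) = μ^43e^(−10μ), i.e. Gamma(shape=44, rate=10).
The mode of a Gamma(a, b) with a ≥ 1 (shape–rate) is (a−1)/b = 43/10 ≈ 4.300.

μ̂_MAP = 4.300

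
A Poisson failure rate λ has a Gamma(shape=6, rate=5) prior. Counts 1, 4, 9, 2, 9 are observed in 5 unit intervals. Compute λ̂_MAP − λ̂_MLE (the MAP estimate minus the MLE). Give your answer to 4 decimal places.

MAP − MLE = -2.0000

Σxᵢ = 25. Posterior is Gamma(31, 10); MAP = (31−1)/10 = 30/10 ≈ 3.00000.
MLE = x̄ = 25/5 ≈ 5.00000.
Difference = 30/10 − 25/5 = -2 ≈ -2.0000.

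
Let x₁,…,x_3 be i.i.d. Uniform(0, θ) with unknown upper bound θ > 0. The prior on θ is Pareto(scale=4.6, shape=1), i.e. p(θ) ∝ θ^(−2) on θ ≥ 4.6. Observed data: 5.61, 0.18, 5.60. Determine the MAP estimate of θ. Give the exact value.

θ̂_MAP = 5.61

The Uniform(0, θ) likelihood is θ^(−n) for θ ≥ max(xᵢ), zero otherwise. Here max(xᵢ) = 5.61.
Posterior ∝ θ^(−2) · θ^(−3) = θ^(−5) on θ ≥ max(4.6, 5.61) = 5.61.
This density is strictly decreasing in θ, so the posterior mode lies at the lower boundary of the support.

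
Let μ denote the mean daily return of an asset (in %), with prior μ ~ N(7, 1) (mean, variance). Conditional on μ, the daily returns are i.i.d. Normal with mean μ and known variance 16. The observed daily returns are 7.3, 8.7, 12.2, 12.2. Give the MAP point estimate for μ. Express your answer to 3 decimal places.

n = 4; x̄ = (7.3 + 8.7 + 12.2 + 12.2)/4 = 40.4/4 = 10.1.
For a Normal prior and Normal likelihood with known variance, the posterior is Normal; its mode equals its mean, the precision-weighted average.
Prior precision 1/σ₀² = 1/1 = 1; data precision n/σ² = 4/16 = 0.25.
μ̂ = (1·7 + 0.25·10.1) / (1 + 0.25) = 9.525/1.25 = 7.620.

μ̂_MAP = 7.620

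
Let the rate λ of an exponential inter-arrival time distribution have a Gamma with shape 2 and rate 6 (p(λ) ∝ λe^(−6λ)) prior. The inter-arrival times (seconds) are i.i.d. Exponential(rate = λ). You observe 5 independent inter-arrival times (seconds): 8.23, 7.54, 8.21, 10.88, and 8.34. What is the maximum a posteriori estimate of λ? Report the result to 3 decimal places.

The Exponential(rate=λ) likelihood is ∝ λ^n e^(−λΣtᵢ). Here n = 5 and Σtᵢ = 8.23 + 7.54 + 8.21 + 10.88 + 8.34 = 43.20.
Posterior ∝ λe^(−6λ) · λ^5e^(−43.20λ) = λ^6e^(−49.20λ), i.e. Gamma(7, 49.20).
Mode = (a−1)/b = 6/49.20 ≈ 0.122.

λ̂_MAP = 0.122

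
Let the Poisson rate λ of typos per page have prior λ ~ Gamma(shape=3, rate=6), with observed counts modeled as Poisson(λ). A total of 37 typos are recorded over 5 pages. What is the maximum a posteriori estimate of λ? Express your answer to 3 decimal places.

λ̂_MAP = 3.545

Σxᵢ = 37, n = 5.
Posterior ∝ λ^2e^(−6λ) · λ^37e^(−5λ) = λ^39e^(−11λ), i.e. Gamma(shape=40, rate=11).
The mode of a Gamma(a, b) with a ≥ 1 (shape–rate) is (a−1)/b = 39/11 ≈ 3.545.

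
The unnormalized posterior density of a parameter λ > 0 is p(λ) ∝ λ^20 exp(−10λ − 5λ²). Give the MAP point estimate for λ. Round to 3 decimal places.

λ̂_MAP = 1.000

ℓ'(λ) = 20/λ − 10 − 10λ. Setting this to zero and multiplying by λ: 10λ² + 10λ − 20 = 0.
λ = (−10 + √(10² + 4·10·20)) / (2·10) = (−10 + √900) / 20 = (−10 + 30)/20 = 1.
ℓ''(λ) = −20/λ² − 10 < 0, confirming a maximum.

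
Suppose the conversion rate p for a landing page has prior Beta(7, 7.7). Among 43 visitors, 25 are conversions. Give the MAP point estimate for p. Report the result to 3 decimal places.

p̂_MAP = 0.557

Prior: Beta(7, 7.7).
Data: 25 successes in 43 trials. The binomial likelihood contributes p^25(1−p)^18, so the posterior is Beta(7+25, 7.7+18) = Beta(32, 25.7).
For Beta(a, b) with a, b > 1 the mode is (a−1)/(a+b−2) = 31/55.7 ≈ 0.557.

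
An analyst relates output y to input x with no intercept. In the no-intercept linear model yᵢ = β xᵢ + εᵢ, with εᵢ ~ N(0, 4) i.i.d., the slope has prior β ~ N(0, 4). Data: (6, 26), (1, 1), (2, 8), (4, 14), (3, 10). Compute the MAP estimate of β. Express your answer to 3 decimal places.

β̂_MAP = 3.866

log p(β | y) = −Σ(yᵢ − βxᵢ)²/(2·4) − β²/(2·4) + const.
Setting the derivative to zero: Σxᵢ(yᵢ − βxᵢ)/4 − β/4 = 0, so β = Σxᵢyᵢ / (Σxᵢ² + σ²/τ²).
Σxᵢyᵢ = 6·26 + 1·1 + 2·8 + 4·14 + 3·10 = 259; Σxᵢ² = 66; σ²/τ² = 1.
β̂_MAP = 259 / (66 + 1) = 259/67 ≈ 3.866.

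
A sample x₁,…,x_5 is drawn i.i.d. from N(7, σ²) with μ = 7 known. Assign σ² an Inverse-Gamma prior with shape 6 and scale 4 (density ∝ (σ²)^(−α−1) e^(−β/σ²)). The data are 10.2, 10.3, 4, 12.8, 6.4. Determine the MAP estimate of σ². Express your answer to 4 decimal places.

Sum of squared deviations about the known mean: SS = (10.2−7)² + (10.3−7)² + (4−7)² + (12.8−7)² + (6.4−7)² = 64.13.
The Normal likelihood contributes (σ²)^(−n/2) exp(−SS/(2σ²)), so the posterior is Inverse-Gamma(α + n/2, β + SS/2) = Inverse-Gamma(8.5, 36.065).
The mode of Inverse-Gamma(a, b) is b/(a+1) = 36.065/9.5 ≈ 3.7963.

σ̂²_MAP = 3.7963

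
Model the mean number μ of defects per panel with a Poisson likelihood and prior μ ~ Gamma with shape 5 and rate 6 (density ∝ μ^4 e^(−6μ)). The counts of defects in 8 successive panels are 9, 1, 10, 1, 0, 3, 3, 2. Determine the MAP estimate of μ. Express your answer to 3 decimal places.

μ̂_MAP = 2.357

Σxᵢ = 9+1+10+1+0+3+3+2 = 29, with n = 8.
Posterior ∝ μ^4e^(−6μ) · μ^29e^(−8μ) = μ^33e^(−14μ), i.e. Gamma(shape=34, rate=14).
The mode of a Gamma(a, b) with a ≥ 1 (shape–rate) is (a−1)/b = 33/14 ≈ 2.357.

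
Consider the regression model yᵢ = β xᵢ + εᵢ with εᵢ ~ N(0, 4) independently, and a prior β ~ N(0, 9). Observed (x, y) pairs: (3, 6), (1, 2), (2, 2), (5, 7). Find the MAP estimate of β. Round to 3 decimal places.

β̂_MAP = 1.496

log p(β | y) = −Σ(yᵢ − βxᵢ)²/(2·4) − β²/(2·9) + const.
Setting the derivative to zero: Σxᵢ(yᵢ − βxᵢ)/4 − β/9 = 0, so β = Σxᵢyᵢ / (Σxᵢ² + σ²/τ²).
Σxᵢyᵢ = 3·6 + 1·2 + 2·2 + 5·7 = 59; Σxᵢ² = 39; σ²/τ² = 4/9.
β̂_MAP = 59 / (39 + 4/9) = 59/(355/9) = 531/355 ≈ 1.496.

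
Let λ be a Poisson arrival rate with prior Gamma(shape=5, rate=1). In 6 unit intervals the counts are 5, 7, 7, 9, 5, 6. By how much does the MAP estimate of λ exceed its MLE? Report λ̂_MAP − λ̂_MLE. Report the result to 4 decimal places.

Σxᵢ = 39. Posterior is Gamma(44, 7); MAP = (44−1)/7 = 43/7 ≈ 6.14286.
MLE = x̄ = 39/6 ≈ 6.50000.
Difference = 43/7 − 39/6 = -5/14 ≈ -0.3571.

MAP − MLE = -0.3571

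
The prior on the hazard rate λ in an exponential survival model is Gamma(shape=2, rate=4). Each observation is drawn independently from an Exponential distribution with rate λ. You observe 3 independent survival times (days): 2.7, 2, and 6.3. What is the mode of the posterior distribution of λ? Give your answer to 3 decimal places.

The Exponential(rate=λ) likelihood is ∝ λ^n e^(−λΣtᵢ). Here n = 3 and Σtᵢ = 2.7 + 2 + 6.3 = 11.
Posterior ∝ λe^(−4λ) · λ^3e^(−11λ) = λ^4e^(−15λ), i.e. Gamma(5, 15).
Mode = (a−1)/b = 4/15 ≈ 0.267.

λ̂_MAP = 0.267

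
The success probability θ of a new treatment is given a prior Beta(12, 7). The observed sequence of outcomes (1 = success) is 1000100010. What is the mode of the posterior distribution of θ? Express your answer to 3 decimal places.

θ̂_MAP = 0.519

Prior: Beta(12, 7).
Data: 3 successes in 10 trials (from the sequence). The binomial likelihood contributes θ^3(1−θ)^7, so the posterior is Beta(12+3, 7+7) = Beta(15, 14).
For Beta(a, b) with a, b > 1 the mode is (a−1)/(a+b−2) = 14/27 ≈ 0.519.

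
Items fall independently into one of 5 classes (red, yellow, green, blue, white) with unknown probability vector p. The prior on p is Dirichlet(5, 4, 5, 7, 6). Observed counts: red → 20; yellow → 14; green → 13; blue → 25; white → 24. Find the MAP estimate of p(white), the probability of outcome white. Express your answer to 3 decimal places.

The posterior is Dirichlet(αᵢ + nᵢ) = Dirichlet(25, 18, 18, 32, 30).
For a Dirichlet(a₁,…,a_K) with all aᵢ > 1, the mode has j-th component (aⱼ − 1)/(Σaᵢ − K).
Here Σaᵢ = 123 and K = 5, so p(white) = (30 − 1)/(123 − 5) = 29/118 ≈ 0.246.

MAP estimate of p(white) = 0.246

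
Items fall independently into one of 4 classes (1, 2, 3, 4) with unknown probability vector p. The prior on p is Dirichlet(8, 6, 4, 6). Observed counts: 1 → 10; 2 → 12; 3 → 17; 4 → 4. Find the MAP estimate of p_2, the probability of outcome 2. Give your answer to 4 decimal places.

MAP estimate: 0.2698

The posterior is Dirichlet(αᵢ + nᵢ) = Dirichlet(18, 18, 21, 10).
For a Dirichlet(a₁,…,a_K) with all aᵢ > 1, the mode has j-th component (aⱼ − 1)/(Σaᵢ − K).
Here Σaᵢ = 67 and K = 4, so p_2 = (18 − 1)/(67 − 4) = 17/63 ≈ 0.2698.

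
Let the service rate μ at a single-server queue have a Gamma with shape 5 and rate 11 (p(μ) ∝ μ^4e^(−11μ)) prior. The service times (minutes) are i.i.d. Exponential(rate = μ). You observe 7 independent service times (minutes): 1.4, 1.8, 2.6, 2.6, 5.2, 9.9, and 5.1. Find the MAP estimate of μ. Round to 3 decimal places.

The Exponential(rate=μ) likelihood is ∝ μ^n e^(−μΣtᵢ). Here n = 7 and Σtᵢ = 1.4 + 1.8 + 2.6 + 2.6 + 5.2 + 9.9 + 5.1 = 28.6.
Posterior ∝ μ^4e^(−11μ) · μ^7e^(−28.6μ) = μ^11e^(−39.6μ), i.e. Gamma(12, 39.6).
Mode = (a−1)/b = 11/39.6 ≈ 0.278.

μ̂_MAP = 0.278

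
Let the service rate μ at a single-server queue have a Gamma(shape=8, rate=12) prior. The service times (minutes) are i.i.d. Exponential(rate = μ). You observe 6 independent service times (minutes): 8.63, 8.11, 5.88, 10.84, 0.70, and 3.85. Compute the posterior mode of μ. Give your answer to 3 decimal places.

μ̂_MAP = 0.260

The Exponential(rate=μ) likelihood is ∝ μ^n e^(−μΣtᵢ). Here n = 6 and Σtᵢ = 8.63 + 8.11 + 5.88 + 10.84 + 0.70 + 3.85 = 38.01.
Posterior ∝ μ^7e^(−12μ) · μ^6e^(−38.01μ) = μ^13e^(−50.01μ), i.e. Gamma(14, 50.01).
Mode = (a−1)/b = 13/50.01 ≈ 0.260.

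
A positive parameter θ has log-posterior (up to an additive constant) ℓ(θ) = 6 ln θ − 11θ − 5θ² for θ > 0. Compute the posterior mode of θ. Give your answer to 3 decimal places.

ℓ'(θ) = 6/θ − 11 − 10θ. Setting this to zero and multiplying by θ: 10θ² + 11θ − 6 = 0.
θ = (−11 + √(11² + 4·10·6)) / (2·10) = (−11 + √361) / 20 = (−11 + 19)/20 = 2/5.
ℓ''(θ) = −6/θ² − 10 < 0, confirming a maximum.

θ̂_MAP = 0.400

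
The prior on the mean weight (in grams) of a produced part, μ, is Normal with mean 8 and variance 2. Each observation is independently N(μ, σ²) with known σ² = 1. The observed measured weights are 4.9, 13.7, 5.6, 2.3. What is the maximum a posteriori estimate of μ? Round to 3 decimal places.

n = 4; x̄ = (4.9 + 13.7 + 5.6 + 2.3)/4 = 26.5/4 = 6.625.
For a Normal prior and Normal likelihood with known variance, the posterior is Normal; its mode equals its mean, the precision-weighted average.
Prior precision 1/σ₀² = 1/2 = 0.5; data precision n/σ² = 4/1 = 4.
μ̂ = (0.5·8 + 4·6.625) / (0.5 + 4) = 30.5/4.5 = 61/9 ≈ 6.778.

μ̂_MAP = 6.778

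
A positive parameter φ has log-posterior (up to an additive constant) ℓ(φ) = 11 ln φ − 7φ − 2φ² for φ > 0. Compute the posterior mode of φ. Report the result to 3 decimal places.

ℓ'(φ) = 11/φ − 7 − 4φ. Setting this to zero and multiplying by φ: 4φ² + 7φ − 11 = 0.
φ = (−7 + √(7² + 4·4·11)) / (2·4) = (−7 + √225) / 8 = (−7 + 15)/8 = 1.
ℓ''(φ) = −11/φ² − 4 < 0, confirming a maximum.

φ̂_MAP = 1.000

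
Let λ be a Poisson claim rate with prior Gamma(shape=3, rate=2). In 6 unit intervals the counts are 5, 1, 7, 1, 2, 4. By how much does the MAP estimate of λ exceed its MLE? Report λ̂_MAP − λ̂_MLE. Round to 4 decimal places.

MAP − MLE = -0.5833

Σxᵢ = 20. Posterior is Gamma(23, 8); MAP = (23−1)/8 = 22/8 ≈ 2.75000.
MLE = x̄ = 20/6 ≈ 3.33333.
Difference = 22/8 − 20/6 = -7/12 ≈ -0.5833.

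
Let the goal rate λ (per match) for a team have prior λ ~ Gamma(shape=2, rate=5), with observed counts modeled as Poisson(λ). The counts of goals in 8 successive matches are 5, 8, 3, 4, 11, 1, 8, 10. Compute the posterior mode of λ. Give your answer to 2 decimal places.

λ̂_MAP = 3.92

Σxᵢ = 5+8+3+4+11+1+8+10 = 50, with n = 8.
Posterior ∝ λe^(−5λ) · λ^50e^(−8λ) = λ^51e^(−13λ), i.e. Gamma(shape=52, rate=13).
The mode of a Gamma(a, b) with a ≥ 1 (shape–rate) is (a−1)/b = 51/13 ≈ 3.92.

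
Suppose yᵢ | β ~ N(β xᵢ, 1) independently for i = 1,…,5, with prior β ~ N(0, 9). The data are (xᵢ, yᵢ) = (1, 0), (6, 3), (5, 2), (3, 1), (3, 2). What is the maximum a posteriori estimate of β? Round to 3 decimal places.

β̂_MAP = 0.462

log p(β | y) = −Σ(yᵢ − βxᵢ)²/(2·1) − β²/(2·9) + const.
Setting the derivative to zero: Σxᵢ(yᵢ − βxᵢ)/1 − β/9 = 0, so β = Σxᵢyᵢ / (Σxᵢ² + σ²/τ²).
Σxᵢyᵢ = 1·0 + 6·3 + 5·2 + 3·1 + 3·2 = 37; Σxᵢ² = 80; σ²/τ² = 1/9.
β̂_MAP = 37 / (80 + 1/9) = 37/(721/9) = 333/721 ≈ 0.462.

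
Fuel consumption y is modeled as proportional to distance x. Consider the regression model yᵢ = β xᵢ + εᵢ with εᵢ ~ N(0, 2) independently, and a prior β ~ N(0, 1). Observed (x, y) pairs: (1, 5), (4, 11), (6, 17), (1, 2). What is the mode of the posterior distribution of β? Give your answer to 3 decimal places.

log p(β | y) = −Σ(yᵢ − βxᵢ)²/(2·2) − β²/(2·1) + const.
Setting the derivative to zero: Σxᵢ(yᵢ − βxᵢ)/2 − β/1 = 0, so β = Σxᵢyᵢ / (Σxᵢ² + σ²/τ²).
Σxᵢyᵢ = 1·5 + 4·11 + 6·17 + 1·2 = 153; Σxᵢ² = 54; σ²/τ² = 2.
β̂_MAP = 153 / (54 + 2) = 153/56 ≈ 2.732.

β̂_MAP = 2.732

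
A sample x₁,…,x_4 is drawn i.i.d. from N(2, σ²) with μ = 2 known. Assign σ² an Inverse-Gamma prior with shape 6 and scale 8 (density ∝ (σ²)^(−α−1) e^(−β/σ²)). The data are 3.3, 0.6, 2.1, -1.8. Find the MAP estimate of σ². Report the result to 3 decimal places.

Sum of squared deviations about the known mean: SS = (3.3−2)² + (0.6−2)² + (2.1−2)² + (-1.8−2)² = 18.1.
The Normal likelihood contributes (σ²)^(−n/2) exp(−SS/(2σ²)), so the posterior is Inverse-Gamma(α + n/2, β + SS/2) = Inverse-Gamma(8, 17.05).
The mode of Inverse-Gamma(a, b) is b/(a+1) = 17.05/9 ≈ 1.894.

σ̂²_MAP = 1.894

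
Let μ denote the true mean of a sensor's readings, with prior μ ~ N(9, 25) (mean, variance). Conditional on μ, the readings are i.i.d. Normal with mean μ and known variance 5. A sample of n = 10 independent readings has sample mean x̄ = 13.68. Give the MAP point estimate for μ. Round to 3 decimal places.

μ̂_MAP = 13.588

n = 10, x̄ = 13.68.
For a Normal prior and Normal likelihood with known variance, the posterior is Normal; its mode equals its mean, the precision-weighted average.
Prior precision 1/σ₀² = 1/25 = 0.04; data precision n/σ² = 10/5 = 2.
μ̂ = (0.04·9 + 2·13.68) / (0.04 + 2) = 27.72/2.04 = 231/17 ≈ 13.588.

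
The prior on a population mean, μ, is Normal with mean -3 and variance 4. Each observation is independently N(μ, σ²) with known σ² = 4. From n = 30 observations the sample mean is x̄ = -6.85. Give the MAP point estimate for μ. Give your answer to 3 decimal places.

μ̂_MAP = -6.726

n = 30, x̄ = -6.85.
For a Normal prior and Normal likelihood with known variance, the posterior is Normal; its mode equals its mean, the precision-weighted average.
Prior precision 1/σ₀² = 1/4 = 0.25; data precision n/σ² = 30/4 = 7.5.
μ̂ = (0.25·(-3) + 7.5·(-6.85)) / (0.25 + 7.5) = (-52.125)/7.75 = -417/62 ≈ -6.726.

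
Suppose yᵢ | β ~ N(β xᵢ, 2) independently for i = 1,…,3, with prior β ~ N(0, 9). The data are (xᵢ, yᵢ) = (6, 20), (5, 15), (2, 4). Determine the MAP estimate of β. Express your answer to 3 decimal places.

β̂_MAP = 3.112

log p(β | y) = −Σ(yᵢ − βxᵢ)²/(2·2) − β²/(2·9) + const.
Setting the derivative to zero: Σxᵢ(yᵢ − βxᵢ)/2 − β/9 = 0, so β = Σxᵢyᵢ / (Σxᵢ² + σ²/τ²).
Σxᵢyᵢ = 6·20 + 5·15 + 2·4 = 203; Σxᵢ² = 65; σ²/τ² = 2/9.
β̂_MAP = 203 / (65 + 2/9) = 203/(587/9) = 1827/587 ≈ 3.112.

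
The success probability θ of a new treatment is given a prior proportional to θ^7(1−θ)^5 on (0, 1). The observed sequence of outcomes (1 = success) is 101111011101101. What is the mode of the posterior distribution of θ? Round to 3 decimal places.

θ̂_MAP = 0.667

The prior density ∝ θ^7(1−θ)^5 is the kernel of Beta(8, 6).
Data: 11 successes in 15 trials (from the sequence). The binomial likelihood contributes θ^11(1−θ)^4, so the posterior is Beta(8+11, 6+4) = Beta(19, 10).
For Beta(a, b) with a, b > 1 the mode is (a−1)/(a+b−2) = 18/27 ≈ 0.667.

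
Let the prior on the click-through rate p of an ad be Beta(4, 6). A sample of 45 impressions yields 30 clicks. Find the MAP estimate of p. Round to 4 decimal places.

p̂_MAP = 0.6226

Prior: Beta(4, 6).
Data: 30 successes in 45 trials. The binomial likelihood contributes p^30(1−p)^15, so the posterior is Beta(4+30, 6+15) = Beta(34, 21).
For Beta(a, b) with a, b > 1 the mode is (a−1)/(a+b−2) = 33/53 ≈ 0.6226.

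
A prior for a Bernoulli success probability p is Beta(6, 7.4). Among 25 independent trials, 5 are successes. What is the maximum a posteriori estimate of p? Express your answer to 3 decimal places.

Prior: Beta(6, 7.4).
Data: 5 successes in 25 trials. The binomial likelihood contributes p^5(1−p)^20, so the posterior is Beta(6+5, 7.4+20) = Beta(11, 27.4).
For Beta(a, b) with a, b > 1 the mode is (a−1)/(a+b−2) = 10/36.4 ≈ 0.275.

p̂_MAP = 0.275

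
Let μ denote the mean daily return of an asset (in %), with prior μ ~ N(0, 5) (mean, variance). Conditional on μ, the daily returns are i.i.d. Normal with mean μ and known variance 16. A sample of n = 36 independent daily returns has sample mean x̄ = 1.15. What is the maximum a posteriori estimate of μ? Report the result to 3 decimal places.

n = 36, x̄ = 1.15.
For a Normal prior and Normal likelihood with known variance, the posterior is Normal; its mode equals its mean, the precision-weighted average.
Prior precision 1/σ₀² = 1/5 = 0.2; data precision n/σ² = 36/16 = 2.25.
μ̂ = (0.2·0 + 2.25·1.15) / (0.2 + 2.25) = 2.5875/2.45 = 207/196 ≈ 1.056.

μ̂_MAP = 1.056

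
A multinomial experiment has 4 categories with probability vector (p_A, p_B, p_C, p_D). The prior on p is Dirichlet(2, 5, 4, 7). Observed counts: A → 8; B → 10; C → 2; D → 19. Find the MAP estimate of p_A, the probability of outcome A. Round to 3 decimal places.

MAP estimate of p_A = 0.170

The posterior is Dirichlet(αᵢ + nᵢ) = Dirichlet(10, 15, 6, 26).
For a Dirichlet(a₁,…,a_K) with all aᵢ > 1, the mode has j-th component (aⱼ − 1)/(Σaᵢ − K).
Here Σaᵢ = 57 and K = 4, so p_A = (10 − 1)/(57 − 4) = 9/53 ≈ 0.170.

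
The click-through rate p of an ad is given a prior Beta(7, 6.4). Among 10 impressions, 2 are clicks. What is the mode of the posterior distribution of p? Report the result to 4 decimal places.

Prior: Beta(7, 6.4).
Data: 2 successes in 10 trials. The binomial likelihood contributes p^2(1−p)^8, so the posterior is Beta(7+2, 6.4+8) = Beta(9, 14.4).
For Beta(a, b) with a, b > 1 the mode is (a−1)/(a+b−2) = 8/21.4 ≈ 0.3738.

p̂_MAP = 0.3738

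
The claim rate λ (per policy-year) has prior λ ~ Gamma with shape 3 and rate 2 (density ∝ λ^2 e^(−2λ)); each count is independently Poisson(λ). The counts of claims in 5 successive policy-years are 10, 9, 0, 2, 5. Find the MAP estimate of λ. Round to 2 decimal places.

λ̂_MAP = 4.00

Σxᵢ = 10+9+0+2+5 = 26, with n = 5.
Posterior ∝ λ^2e^(−2λ) · λ^26e^(−5λ) = λ^28e^(−7λ), i.e. Gamma(shape=29, rate=7).
The mode of a Gamma(a, b) with a ≥ 1 (shape–rate) is (a−1)/b = 28/7 ≈ 4.00.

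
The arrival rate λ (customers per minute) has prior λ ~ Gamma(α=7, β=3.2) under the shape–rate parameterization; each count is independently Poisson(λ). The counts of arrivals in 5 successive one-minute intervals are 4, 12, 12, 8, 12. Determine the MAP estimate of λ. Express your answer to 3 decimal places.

Σxᵢ = 4+12+12+8+12 = 48, with n = 5.
Posterior ∝ λ^6e^(−3.2λ) · λ^48e^(−5λ) = λ^54e^(−8.2λ), i.e. Gamma(shape=55, rate=8.2).
The mode of a Gamma(a, b) with a ≥ 1 (shape–rate) is (a−1)/b = 54/8.2 ≈ 6.585.

λ̂_MAP = 6.585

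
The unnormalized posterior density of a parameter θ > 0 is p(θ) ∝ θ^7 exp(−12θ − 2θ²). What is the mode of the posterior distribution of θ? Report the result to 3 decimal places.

θ̂_MAP = 0.500

ℓ'(θ) = 7/θ − 12 − 4θ. Setting this to zero and multiplying by θ: 4θ² + 12θ − 7 = 0.
θ = (−12 + √(12² + 4·4·7)) / (2·4) = (−12 + √256) / 8 = (−12 + 16)/8 = 1/2.
ℓ''(θ) = −7/θ² − 4 < 0, confirming a maximum.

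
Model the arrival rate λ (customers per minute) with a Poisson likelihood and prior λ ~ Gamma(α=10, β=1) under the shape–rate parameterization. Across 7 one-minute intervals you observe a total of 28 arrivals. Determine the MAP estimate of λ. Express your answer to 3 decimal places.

Σxᵢ = 28, n = 7.
Posterior ∝ λ^9e^(−1λ) · λ^28e^(−7λ) = λ^37e^(−8λ), i.e. Gamma(shape=38, rate=8).
The mode of a Gamma(a, b) with a ≥ 1 (shape–rate) is (a−1)/b = 37/8 ≈ 4.625.

λ̂_MAP = 4.625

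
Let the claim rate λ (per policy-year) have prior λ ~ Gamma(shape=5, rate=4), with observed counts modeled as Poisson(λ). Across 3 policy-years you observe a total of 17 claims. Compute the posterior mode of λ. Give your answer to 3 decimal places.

λ̂_MAP = 3.000

Σxᵢ = 17, n = 3.
Posterior ∝ λ^4e^(−4λ) · λ^17e^(−3λ) = λ^21e^(−7λ), i.e. Gamma(shape=22, rate=7).
The mode of a Gamma(a, b) with a ≥ 1 (shape–rate) is (a−1)/b = 21/7 ≈ 3.000.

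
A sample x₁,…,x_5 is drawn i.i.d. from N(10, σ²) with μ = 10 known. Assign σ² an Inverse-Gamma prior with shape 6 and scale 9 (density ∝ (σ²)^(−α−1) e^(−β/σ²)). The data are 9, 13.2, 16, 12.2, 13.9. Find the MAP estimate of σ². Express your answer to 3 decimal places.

σ̂²_MAP = 4.489

Sum of squared deviations about the known mean: SS = (9−10)² + (13.2−10)² + (16−10)² + (12.2−10)² + (13.9−10)² = 67.29.
The Normal likelihood contributes (σ²)^(−n/2) exp(−SS/(2σ²)), so the posterior is Inverse-Gamma(α + n/2, β + SS/2) = Inverse-Gamma(8.5, 42.645).
The mode of Inverse-Gamma(a, b) is b/(a+1) = 42.645/9.5 ≈ 4.489.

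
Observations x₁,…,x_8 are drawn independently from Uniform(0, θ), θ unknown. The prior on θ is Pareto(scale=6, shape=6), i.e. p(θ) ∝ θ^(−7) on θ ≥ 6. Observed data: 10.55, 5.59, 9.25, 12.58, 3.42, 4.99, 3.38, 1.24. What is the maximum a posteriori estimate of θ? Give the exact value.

θ̂_MAP = 12.58

The Uniform(0, θ) likelihood is θ^(−n) for θ ≥ max(xᵢ), zero otherwise. Here max(xᵢ) = 12.58.
Posterior ∝ θ^(−7) · θ^(−8) = θ^(−15) on θ ≥ max(6, 12.58) = 12.58.
This density is strictly decreasing in θ, so the posterior mode lies at the lower boundary of the support.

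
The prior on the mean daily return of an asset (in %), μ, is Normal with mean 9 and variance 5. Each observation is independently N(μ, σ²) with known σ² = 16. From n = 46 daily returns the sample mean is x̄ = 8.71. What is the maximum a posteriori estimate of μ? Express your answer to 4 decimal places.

n = 46, x̄ = 8.71.
For a Normal prior and Normal likelihood with known variance, the posterior is Normal; its mode equals its mean, the precision-weighted average.
Prior precision 1/σ₀² = 1/5 = 0.2; data precision n/σ² = 46/16 = 2.875.
μ̂ = (0.2·9 + 2.875·8.71) / (0.2 + 2.875) = 26.84125/3.075 = 21473/2460 ≈ 8.7289.

μ̂_MAP = 8.7289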